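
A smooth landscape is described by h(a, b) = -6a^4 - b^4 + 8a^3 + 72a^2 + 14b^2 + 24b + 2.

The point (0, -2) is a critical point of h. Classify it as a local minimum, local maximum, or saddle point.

saddle point

The mixed partial ∂²h/∂a∂b is 0, so the Hessian at any point is diag(h_aa, h_bb) = diag(24(-3a^2 + 2a + 6), 4(-3b^2 + 7)).
At (0, -2): H = diag(144, -20).
The eigenvalues have opposite signs, so H is indefinite: a saddle point.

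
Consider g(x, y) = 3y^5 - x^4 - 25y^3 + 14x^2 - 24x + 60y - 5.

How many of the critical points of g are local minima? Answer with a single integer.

2

g separates as a function of x plus a function of y, so ∇g=0 decouples.
∂g/∂x = -4(x - 2)(x - 1)(x + 3) = 0 at x ∈ {-3, 1, 2}; ∂g/∂y = 15(y - 2)(y - 1)(y + 1)(y + 2) = 0 at y ∈ {-2, -1, 1, 2}.
The Hessian is diagonal: diag(g_xx, g_yy). Second derivatives: g_xx(-3)=-80, g_xx(1)=16, g_xx(2)=-20; g_yy(-2)=-180, g_yy(-1)=90, g_yy(1)=-90, g_yy(2)=180.
Local minima occur where both diagonal entries positive: (1, -1), (1, 2). Count: 2.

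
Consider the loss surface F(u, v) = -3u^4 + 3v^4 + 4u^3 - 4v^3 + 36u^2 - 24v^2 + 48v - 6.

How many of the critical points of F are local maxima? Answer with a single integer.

2

F separates as a function of u plus a function of v, so ∇F=0 decouples.
∂F/∂u = -12u(u - 3)(u + 2) = 0 at u ∈ {-2, 0, 3}; ∂F/∂v = 12(v - 2)(v - 1)(v + 2) = 0 at v ∈ {-2, 1, 2}.
The Hessian is diagonal: diag(F_uu, F_vv). Second derivatives: F_uu(-2)=-120, F_uu(0)=72, F_uu(3)=-180; F_vv(-2)=144, F_vv(1)=-36, F_vv(2)=48.
Local maxima occur where both diagonal entries negative: (-2, 1), (3, 1). Count: 2.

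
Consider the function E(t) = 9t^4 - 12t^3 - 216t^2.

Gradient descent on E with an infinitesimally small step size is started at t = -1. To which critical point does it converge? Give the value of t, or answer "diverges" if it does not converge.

-3

E'(t) = 36t(t - 4)(t + 3), so E'(-1) = 360.
Gradient descent moves in the -E' direction, i.e. t is decreasing.
The nearest critical point in that direction is t = -3, where E'' = 756 > 0 (a local minimum). The iterate converges there.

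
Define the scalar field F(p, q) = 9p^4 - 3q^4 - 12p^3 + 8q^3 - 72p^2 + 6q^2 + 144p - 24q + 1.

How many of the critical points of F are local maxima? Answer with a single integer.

2

F separates as a function of p plus a function of q, so ∇F=0 decouples.
∂F/∂p = 36(p - 2)(p - 1)(p + 2) = 0 at p ∈ {-2, 1, 2}; ∂F/∂q = -12(q - 2)(q - 1)(q + 1) = 0 at q ∈ {-1, 1, 2}.
The Hessian is diagonal: diag(F_pp, F_qq). Second derivatives: F_pp(-2)=432, F_pp(1)=-108, F_pp(2)=144; F_qq(-1)=-72, F_qq(1)=24, F_qq(2)=-36.
Local maxima occur where both diagonal entries negative: (1, -1), (1, 2). Count: 2.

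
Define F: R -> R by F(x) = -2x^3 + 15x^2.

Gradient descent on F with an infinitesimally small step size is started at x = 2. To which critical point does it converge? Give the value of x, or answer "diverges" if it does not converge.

F'(x) = -6x(x - 5), so F'(2) = 36.
Gradient descent moves in the -F' direction, i.e. x is decreasing.
The nearest critical point in that direction is x = 0, where F'' = 30 > 0 (a local minimum). The iterate converges there.

0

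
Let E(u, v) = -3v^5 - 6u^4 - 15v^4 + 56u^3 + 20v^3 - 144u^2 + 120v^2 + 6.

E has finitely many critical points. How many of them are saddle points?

6

E separates as a function of u plus a function of v, so ∇E=0 decouples.
∂E/∂u = -24u(u - 4)(u - 3) = 0 at u ∈ {0, 3, 4}; ∂E/∂v = -15v(v - 2)(v + 2)(v + 4) = 0 at v ∈ {-4, -2, 0, 2}.
The Hessian is diagonal: diag(E_uu, E_vv). Second derivatives: E_uu(0)=-288, E_uu(3)=72, E_uu(4)=-96; E_vv(-4)=720, E_vv(-2)=-240, E_vv(0)=240, E_vv(2)=-720.
Saddle points occur where the two diagonal entries have opposite signs: (0, -4), (0, 0), (3, -2), (3, 2), (4, -4), (4, 0). Count: 6.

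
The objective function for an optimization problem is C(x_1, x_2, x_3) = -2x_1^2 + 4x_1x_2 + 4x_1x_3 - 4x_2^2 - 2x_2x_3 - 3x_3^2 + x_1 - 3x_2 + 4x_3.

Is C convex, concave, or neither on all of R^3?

C is quadratic, so its Hessian is the constant matrix H = [[-4, 4, 4], [4, -8, -2], [4, -2, -6]].
Leading principal minors: -4, 16, -16.
Signs alternate −, +, − ⇒ H ≺ 0 ⇒ concave.

concave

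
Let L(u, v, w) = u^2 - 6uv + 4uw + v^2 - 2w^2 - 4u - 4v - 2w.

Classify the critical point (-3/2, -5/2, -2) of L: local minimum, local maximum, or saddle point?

saddle point

The Hessian is constant: H = [[2, -6, 4], [-6, 2, 0], [4, 0, -4]].
Leading principal minors: Δ₁ = 2, Δ₂ = -32, Δ₃ = 96.
The minors fit neither the all-positive nor the alternating-sign pattern, so H is indefinite: a saddle point.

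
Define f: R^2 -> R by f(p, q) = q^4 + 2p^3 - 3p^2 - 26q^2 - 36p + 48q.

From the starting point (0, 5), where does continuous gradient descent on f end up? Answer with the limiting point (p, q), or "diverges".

(3, 3)

f is separable, so gradient descent decouples: p follows -∂f/∂p, q follows -∂f/∂q.
∂f/∂p = 6(p - 3)(p + 2); at p=0 this is -36, so p increases.
∂f/∂q = 4(q - 3)(q - 1)(q + 4); at q=5 this is 288, so q decreases.
p converges to its nearest critical value 3 (a local min of the p-part); q converges to 3. The iterate converges to (3, 3).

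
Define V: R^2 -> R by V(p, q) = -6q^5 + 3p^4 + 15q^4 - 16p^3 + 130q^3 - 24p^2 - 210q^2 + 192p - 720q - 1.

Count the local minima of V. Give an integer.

4

V separates as a function of p plus a function of q, so ∇V=0 decouples.
∂V/∂p = 12(p - 4)(p - 2)(p + 2) = 0 at p ∈ {-2, 2, 4}; ∂V/∂q = -30(q - 4)(q - 2)(q + 1)(q + 3) = 0 at q ∈ {-3, -1, 2, 4}.
The Hessian is diagonal: diag(V_pp, V_qq). Second derivatives: V_pp(-2)=288, V_pp(2)=-96, V_pp(4)=144; V_qq(-3)=2100, V_qq(-1)=-900, V_qq(2)=900, V_qq(4)=-2100.
Local minima occur where both diagonal entries positive: (-2, -3), (-2, 2), (4, -3), (4, 2). Count: 4.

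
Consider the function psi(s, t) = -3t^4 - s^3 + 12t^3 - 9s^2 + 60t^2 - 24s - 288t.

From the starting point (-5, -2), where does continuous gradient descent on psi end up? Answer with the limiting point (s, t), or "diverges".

(-4, 2)

psi is separable, so gradient descent decouples: s follows -∂psi/∂s, t follows -∂psi/∂t.
∂psi/∂s = -3(s + 2)(s + 4); at s=-5 this is -9, so s increases.
∂psi/∂t = -12(t - 4)(t - 2)(t + 3); at t=-2 this is -288, so t increases.
s converges to its nearest critical value -4 (a local min of the s-part); t converges to 2. The iterate converges to (-4, 2).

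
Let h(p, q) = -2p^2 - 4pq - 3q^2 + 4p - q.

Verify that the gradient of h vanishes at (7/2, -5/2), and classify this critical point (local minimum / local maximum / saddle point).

local maximum

∇h = (-4p - 4q + 4, -4p - 6q - 1); substituting (7/2, -5/2) gives ∇h = (0, 0), so (7/2, -5/2) is indeed a critical point.
The Hessian of h is constant: H = [[-4, -4], [-4, -6]].
det(H) = (-4)·(-6) − (-4)² = 8.
det(H) > 0 and tr(H) = -10 < 0, so H is negative definite and the point is a local maximum.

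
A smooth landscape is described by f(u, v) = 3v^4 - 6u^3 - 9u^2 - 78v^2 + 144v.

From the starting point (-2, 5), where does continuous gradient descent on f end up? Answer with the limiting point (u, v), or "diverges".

f is separable, so gradient descent decouples: u follows -∂f/∂u, v follows -∂f/∂v.
∂f/∂u = -18u(u + 1); at u=-2 this is -36, so u increases.
∂f/∂v = 12(v - 3)(v - 1)(v + 4); at v=5 this is 864, so v decreases.
u converges to its nearest critical value -1 (a local min of the u-part); v converges to 3. The iterate converges to (-1, 3).

(-1, 3)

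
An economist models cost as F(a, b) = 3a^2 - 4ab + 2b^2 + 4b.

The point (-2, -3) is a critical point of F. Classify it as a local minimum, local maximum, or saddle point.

The Hessian of F is constant: H = [[6, -4], [-4, 4]].
det(H) = 6·4 − (-4)² = 8.
det(H) > 0 and tr(H) = 10 > 0, so H is positive definite and the point is a local minimum.

local minimum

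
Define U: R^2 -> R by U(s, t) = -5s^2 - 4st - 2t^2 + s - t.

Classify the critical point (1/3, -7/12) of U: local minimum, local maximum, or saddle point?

The Hessian of U is constant: H = [[-10, -4], [-4, -4]].
det(H) = (-10)·(-4) − (-4)² = 24.
det(H) > 0 and tr(H) = -14 < 0, so H is negative definite and the point is a local maximum.

local maximum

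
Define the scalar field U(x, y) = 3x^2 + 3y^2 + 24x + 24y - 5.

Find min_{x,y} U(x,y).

-101

U(x,y) separates as P(x) + Q(y) − 5, so its minimum is min P + min Q − 5.
P'(x) = 6x + 24 vanishes at x ∈ {-4}; Q'(y) = 6y + 24 vanishes at y ∈ {-4}.
Local minima of P (where P''>0): P(-4)=-48. Local minima of Q: Q(-4)=-48.
So the global minimum of U is P(-4) + Q(-4) − 5 = -48 − 48 − 5 = -101, attained at (-4, -4).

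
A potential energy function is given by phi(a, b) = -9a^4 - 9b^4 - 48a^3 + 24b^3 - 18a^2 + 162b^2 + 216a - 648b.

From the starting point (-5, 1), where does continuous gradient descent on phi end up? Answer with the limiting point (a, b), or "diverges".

diverges

phi is separable, so gradient descent decouples: a follows -∂phi/∂a, b follows -∂phi/∂b.
∂phi/∂a = -36(a - 1)(a + 2)(a + 3); at a=-5 this is 1296, so a decreases.
∂phi/∂b = -36(b - 3)(b - 2)(b + 3); at b=1 this is -288, so b increases.
The a-coordinate has no critical point in that direction and runs off to infinity.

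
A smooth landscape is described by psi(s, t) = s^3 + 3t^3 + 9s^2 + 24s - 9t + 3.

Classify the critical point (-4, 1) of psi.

The mixed partial ∂²psi/∂s∂t is 0, so the Hessian at any point is diag(psi_ss, psi_tt) = diag(6(s + 3), 18t).
At (-4, 1): H = diag(-6, 18).
The eigenvalues have opposite signs, so H is indefinite: a saddle point.

saddle point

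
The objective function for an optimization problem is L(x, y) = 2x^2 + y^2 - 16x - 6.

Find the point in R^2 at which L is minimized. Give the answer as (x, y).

L(x,y) separates as P(x) + Q(y) − 6, so its minimum is min P + min Q − 6.
P'(x) = 4x - 16 vanishes at x ∈ {4}; Q'(y) = 2y vanishes at y ∈ {0}.
Local minima of P (where P''>0): P(4)=-32. Local minima of Q: Q(0)=0.
So the global minimum of L is P(4) + Q(0) − 6 = -32 + 0 − 6 = -38, attained at (4, 0).

(4, 0)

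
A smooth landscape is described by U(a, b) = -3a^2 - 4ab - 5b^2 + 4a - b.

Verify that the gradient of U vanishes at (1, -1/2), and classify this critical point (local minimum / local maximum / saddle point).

local maximum

∇U = (-6a - 4b + 4, -4a - 10b - 1); substituting (1, -1/2) gives ∇U = (0, 0), so (1, -1/2) is indeed a critical point.
The Hessian of U is constant: H = [[-6, -4], [-4, -10]].
det(H) = (-6)·(-10) − (-4)² = 44.
det(H) > 0 and tr(H) = -16 < 0, so H is negative definite and the point is a local maximum.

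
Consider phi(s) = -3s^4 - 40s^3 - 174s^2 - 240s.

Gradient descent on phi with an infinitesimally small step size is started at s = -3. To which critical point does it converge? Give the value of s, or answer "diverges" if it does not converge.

-4

phi'(s) = -12(s + 1)(s + 4)(s + 5), so phi'(-3) = 48.
Gradient descent moves in the -phi' direction, i.e. s is decreasing.
The nearest critical point in that direction is s = -4, where phi'' = 36 > 0 (a local minimum). The iterate converges there.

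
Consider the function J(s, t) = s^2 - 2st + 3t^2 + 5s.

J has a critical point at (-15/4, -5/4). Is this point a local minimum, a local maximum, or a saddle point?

The Hessian of J is constant: H = [[2, -2], [-2, 6]].
det(H) = 2·6 − (-2)² = 8.
det(H) > 0 and tr(H) = 8 > 0, so H is positive definite and the point is a local minimum.

local minimum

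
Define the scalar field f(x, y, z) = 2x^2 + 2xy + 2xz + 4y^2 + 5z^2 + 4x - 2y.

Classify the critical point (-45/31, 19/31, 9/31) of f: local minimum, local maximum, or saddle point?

The Hessian is constant: H = [[4, 2, 2], [2, 8, 0], [2, 0, 10]].
Leading principal minors: Δ₁ = 4, Δ₂ = 28, Δ₃ = 248.
All leading minors are positive, so H is positive definite: a local minimum.

local minimum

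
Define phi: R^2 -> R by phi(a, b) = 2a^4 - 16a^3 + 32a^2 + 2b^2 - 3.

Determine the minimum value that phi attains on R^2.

-3

phi(a,b) separates as P(a) + Q(b) − 3, so its minimum is min P + min Q − 3.
P'(a) = 8a(a - 4)(a - 2) vanishes at a ∈ {0, 2, 4}; Q'(b) = 4b vanishes at b ∈ {0}.
Local minima of P (where P''>0): P(0)=0, P(4)=0. Local minima of Q: Q(0)=0.
So the global minimum of phi is P(0) + Q(0) − 3 = 0 + 0 − 3 = -3, attained at (0, 0).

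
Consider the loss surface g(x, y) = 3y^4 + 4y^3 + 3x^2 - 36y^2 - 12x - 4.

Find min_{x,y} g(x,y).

-205

g(x,y) separates as P(x) + Q(y) − 4, so its minimum is min P + min Q − 4.
P'(x) = 6x - 12 vanishes at x ∈ {2}; Q'(y) = 12y(y - 2)(y + 3) vanishes at y ∈ {-3, 0, 2}.
Local minima of P (where P''>0): P(2)=-12. Local minima of Q: Q(-3)=-189, Q(2)=-64.
So the global minimum of g is P(2) + Q(-3) − 4 = -12 − 189 − 4 = -205, attained at (2, -3).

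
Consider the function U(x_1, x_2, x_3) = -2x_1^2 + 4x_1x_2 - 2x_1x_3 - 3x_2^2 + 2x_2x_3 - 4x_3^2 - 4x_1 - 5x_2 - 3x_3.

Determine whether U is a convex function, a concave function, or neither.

U is quadratic, so its Hessian is the constant matrix H = [[-4, 4, -2], [4, -6, 2], [-2, 2, -8]].
Leading principal minors: -4, 8, -56.
Signs alternate −, +, − ⇒ H ≺ 0 ⇒ concave.

concave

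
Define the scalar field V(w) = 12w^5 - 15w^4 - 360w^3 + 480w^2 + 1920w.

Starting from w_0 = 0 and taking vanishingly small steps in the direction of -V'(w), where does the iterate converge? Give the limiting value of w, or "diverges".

V'(w) = 60(w - 4)(w - 2)(w + 1)(w + 4), so V'(0) = 1920.
Gradient descent moves in the -V' direction, i.e. w is decreasing.
The nearest critical point in that direction is w = -1, where V'' = 2700 > 0 (a local minimum). The iterate converges there.

-1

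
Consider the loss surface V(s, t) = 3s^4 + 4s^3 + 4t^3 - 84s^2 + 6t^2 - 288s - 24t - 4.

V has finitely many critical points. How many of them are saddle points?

V separates as a function of s plus a function of t, so ∇V=0 decouples.
∂V/∂s = 12(s - 4)(s + 2)(s + 3) = 0 at s ∈ {-3, -2, 4}; ∂V/∂t = 12(t - 1)(t + 2) = 0 at t ∈ {-2, 1}.
The Hessian is diagonal: diag(V_ss, V_tt). Second derivatives: V_ss(-3)=84, V_ss(-2)=-72, V_ss(4)=504; V_tt(-2)=-36, V_tt(1)=36.
Saddle points occur where the two diagonal entries have opposite signs: (-3, -2), (-2, 1), (4, -2). Count: 3.

3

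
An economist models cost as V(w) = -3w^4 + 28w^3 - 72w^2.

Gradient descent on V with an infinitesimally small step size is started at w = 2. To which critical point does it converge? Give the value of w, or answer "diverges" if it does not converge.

3

V'(w) = -12w(w - 4)(w - 3), so V'(2) = -48.
Gradient descent moves in the -V' direction, i.e. w is increasing.
The nearest critical point in that direction is w = 3, where V'' = 36 > 0 (a local minimum). The iterate converges there.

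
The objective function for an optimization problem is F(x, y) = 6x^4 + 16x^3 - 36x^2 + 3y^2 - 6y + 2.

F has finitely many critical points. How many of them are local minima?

F separates as a function of x plus a function of y, so ∇F=0 decouples.
∂F/∂x = 24x(x - 1)(x + 3) = 0 at x ∈ {-3, 0, 1}; ∂F/∂y = 6(y - 1) = 0 at y ∈ {1}.
The Hessian is diagonal: diag(F_xx, F_yy). Second derivatives: F_xx(-3)=288, F_xx(0)=-72, F_xx(1)=96; F_yy(1)=6.
Local minima occur where both diagonal entries positive: (-3, 1), (1, 1). Count: 2.

2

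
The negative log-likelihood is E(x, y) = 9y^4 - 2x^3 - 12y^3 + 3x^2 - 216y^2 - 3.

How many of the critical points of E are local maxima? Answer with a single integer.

1

E separates as a function of x plus a function of y, so ∇E=0 decouples.
∂E/∂x = -6x(x - 1) = 0 at x ∈ {0, 1}; ∂E/∂y = 36y(y - 4)(y + 3) = 0 at y ∈ {-3, 0, 4}.
The Hessian is diagonal: diag(E_xx, E_yy). Second derivatives: E_xx(0)=6, E_xx(1)=-6; E_yy(-3)=756, E_yy(0)=-432, E_yy(4)=1008.
Local maxima occur where both diagonal entries negative: (1, 0). Count: 1.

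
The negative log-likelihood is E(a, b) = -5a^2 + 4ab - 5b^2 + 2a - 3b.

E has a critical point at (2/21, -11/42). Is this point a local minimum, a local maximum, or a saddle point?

The Hessian of E is constant: H = [[-10, 4], [4, -10]].
det(H) = (-10)·(-10) − 4² = 84.
det(H) > 0 and tr(H) = -20 < 0, so H is negative definite and the point is a local maximum.

local maximum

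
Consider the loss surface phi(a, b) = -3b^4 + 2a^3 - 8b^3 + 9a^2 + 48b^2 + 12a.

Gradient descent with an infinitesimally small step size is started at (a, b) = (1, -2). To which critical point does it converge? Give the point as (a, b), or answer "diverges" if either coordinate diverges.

phi is separable, so gradient descent decouples: a follows -∂phi/∂a, b follows -∂phi/∂b.
∂phi/∂a = 6(a + 1)(a + 2); at a=1 this is 36, so a decreases.
∂phi/∂b = -12b(b - 2)(b + 4); at b=-2 this is -192, so b increases.
a converges to its nearest critical value -1 (a local min of the a-part); b converges to 0. The iterate converges to (-1, 0).

(-1, 0)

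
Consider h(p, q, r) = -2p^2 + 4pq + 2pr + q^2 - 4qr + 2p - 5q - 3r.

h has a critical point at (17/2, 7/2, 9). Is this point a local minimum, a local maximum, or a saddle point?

The Hessian is constant: H = [[-4, 4, 2], [4, 2, -4], [2, -4, 0]].
Leading principal minors: Δ₁ = -4, Δ₂ = -24, Δ₃ = -8.
The minors fit neither the all-positive nor the alternating-sign pattern, so H is indefinite: a saddle point.

saddle point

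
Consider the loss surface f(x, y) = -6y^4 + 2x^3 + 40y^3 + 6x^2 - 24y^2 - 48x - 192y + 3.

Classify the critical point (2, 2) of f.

local minimum

The mixed partial ∂²f/∂x∂y is 0, so the Hessian at any point is diag(f_xx, f_yy) = diag(12(x + 1), 24(-3y^2 + 10y - 2)).
At (2, 2): H = diag(36, 144).
Both eigenvalues are positive, so H is positive definite: a local minimum.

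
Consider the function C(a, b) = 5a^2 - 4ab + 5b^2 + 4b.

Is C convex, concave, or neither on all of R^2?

convex

C is quadratic, so its Hessian is the constant matrix H = [[10, -4], [-4, 10]].
det(H) = 84, tr(H) = 20.
det(H) > 0 and tr(H) > 0, so H is positive definite everywhere: convex.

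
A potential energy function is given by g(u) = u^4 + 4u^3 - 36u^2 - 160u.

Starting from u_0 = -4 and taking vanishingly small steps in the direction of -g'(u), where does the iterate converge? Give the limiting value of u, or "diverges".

g'(u) = 4(u - 4)(u + 2)(u + 5), so g'(-4) = 64.
Gradient descent moves in the -g' direction, i.e. u is decreasing.
The nearest critical point in that direction is u = -5, where g'' = 108 > 0 (a local minimum). The iterate converges there.

-5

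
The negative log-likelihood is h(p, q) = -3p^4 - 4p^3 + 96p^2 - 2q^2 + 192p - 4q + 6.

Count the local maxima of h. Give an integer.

2

h separates as a function of p plus a function of q, so ∇h=0 decouples.
∂h/∂p = -12(p - 4)(p + 1)(p + 4) = 0 at p ∈ {-4, -1, 4}; ∂h/∂q = -4(q + 1) = 0 at q ∈ {-1}.
The Hessian is diagonal: diag(h_pp, h_qq). Second derivatives: h_pp(-4)=-288, h_pp(-1)=180, h_pp(4)=-480; h_qq(-1)=-4.
Local maxima occur where both diagonal entries negative: (-4, -1), (4, -1). Count: 2.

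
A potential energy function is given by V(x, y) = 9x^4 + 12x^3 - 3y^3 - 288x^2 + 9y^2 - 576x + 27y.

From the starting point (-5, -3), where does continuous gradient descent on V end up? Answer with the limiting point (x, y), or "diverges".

(-4, -1)

V is separable, so gradient descent decouples: x follows -∂V/∂x, y follows -∂V/∂y.
∂V/∂x = 36(x - 4)(x + 1)(x + 4); at x=-5 this is -1296, so x increases.
∂V/∂y = -9(y - 3)(y + 1); at y=-3 this is -108, so y increases.
x converges to its nearest critical value -4 (a local min of the x-part); y converges to -1. The iterate converges to (-4, -1).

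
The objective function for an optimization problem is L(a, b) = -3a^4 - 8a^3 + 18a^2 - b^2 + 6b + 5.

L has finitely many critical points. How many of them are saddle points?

1

L separates as a function of a plus a function of b, so ∇L=0 decouples.
∂L/∂a = -12a(a - 1)(a + 3) = 0 at a ∈ {-3, 0, 1}; ∂L/∂b = -2(b - 3) = 0 at b ∈ {3}.
The Hessian is diagonal: diag(L_aa, L_bb). Second derivatives: L_aa(-3)=-144, L_aa(0)=36, L_aa(1)=-48; L_bb(3)=-2.
Saddle points occur where the two diagonal entries have opposite signs: (0, 3). Count: 1.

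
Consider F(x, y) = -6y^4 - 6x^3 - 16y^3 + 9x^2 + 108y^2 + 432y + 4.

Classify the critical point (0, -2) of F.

local minimum

The mixed partial ∂²F/∂x∂y is 0, so the Hessian at any point is diag(F_xx, F_yy) = diag(18(-2x + 1), 24(-3y^2 - 4y + 9)).
At (0, -2): H = diag(18, 120).
Both eigenvalues are positive, so H is positive definite: a local minimum.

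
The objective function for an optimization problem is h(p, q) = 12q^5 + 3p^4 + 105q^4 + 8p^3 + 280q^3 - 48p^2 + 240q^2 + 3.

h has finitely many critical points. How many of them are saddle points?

h separates as a function of p plus a function of q, so ∇h=0 decouples.
∂h/∂p = 12p(p - 2)(p + 4) = 0 at p ∈ {-4, 0, 2}; ∂h/∂q = 60q(q + 1)(q + 2)(q + 4) = 0 at q ∈ {-4, -2, -1, 0}.
The Hessian is diagonal: diag(h_pp, h_qq). Second derivatives: h_pp(-4)=288, h_pp(0)=-96, h_pp(2)=144; h_qq(-4)=-1440, h_qq(-2)=240, h_qq(-1)=-180, h_qq(0)=480.
Saddle points occur where the two diagonal entries have opposite signs: (-4, -4), (-4, -1), (0, -2), (0, 0), (2, -4), (2, -1). Count: 6.

6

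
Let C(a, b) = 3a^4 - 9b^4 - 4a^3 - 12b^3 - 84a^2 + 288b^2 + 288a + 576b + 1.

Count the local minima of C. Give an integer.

C separates as a function of a plus a function of b, so ∇C=0 decouples.
∂C/∂a = 12(a - 3)(a - 2)(a + 4) = 0 at a ∈ {-4, 2, 3}; ∂C/∂b = -36(b - 4)(b + 1)(b + 4) = 0 at b ∈ {-4, -1, 4}.
The Hessian is diagonal: diag(C_aa, C_bb). Second derivatives: C_aa(-4)=504, C_aa(2)=-72, C_aa(3)=84; C_bb(-4)=-864, C_bb(-1)=540, C_bb(4)=-1440.
Local minima occur where both diagonal entries positive: (-4, -1), (3, -1). Count: 2.

2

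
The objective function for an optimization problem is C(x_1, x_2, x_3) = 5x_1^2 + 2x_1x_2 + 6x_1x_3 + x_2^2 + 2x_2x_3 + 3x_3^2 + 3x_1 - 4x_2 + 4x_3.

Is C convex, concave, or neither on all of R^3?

convex

C is quadratic, so its Hessian is the constant matrix H = [[10, 2, 6], [2, 2, 2], [6, 2, 6]].
Leading principal minors: 10, 16, 32.
All positive ⇒ H ≻ 0 ⇒ convex.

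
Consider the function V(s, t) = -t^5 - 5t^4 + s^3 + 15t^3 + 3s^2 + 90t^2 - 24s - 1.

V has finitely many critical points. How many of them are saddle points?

4

V separates as a function of s plus a function of t, so ∇V=0 decouples.
∂V/∂s = 3(s - 2)(s + 4) = 0 at s ∈ {-4, 2}; ∂V/∂t = -5t(t - 3)(t + 3)(t + 4) = 0 at t ∈ {-4, -3, 0, 3}.
The Hessian is diagonal: diag(V_ss, V_tt). Second derivatives: V_ss(-4)=-18, V_ss(2)=18; V_tt(-4)=140, V_tt(-3)=-90, V_tt(0)=180, V_tt(3)=-630.
Saddle points occur where the two diagonal entries have opposite signs: (-4, -4), (-4, 0), (2, -3), (2, 3). Count: 4.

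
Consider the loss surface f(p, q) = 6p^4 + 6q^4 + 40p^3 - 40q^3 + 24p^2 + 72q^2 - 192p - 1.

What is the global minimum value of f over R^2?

-123

f(p,q) separates as A(p) + B(q) − 1, so its minimum is min A + min B − 1.
A'(p) = 24(p - 1)(p + 2)(p + 4) vanishes at p ∈ {-4, -2, 1}; B'(q) = 24q(q - 3)(q - 2) vanishes at q ∈ {0, 2, 3}.
Local minima of A (where A''>0): A(-4)=128, A(1)=-122. Local minima of B: B(0)=0, B(3)=54.
So the global minimum of f is A(1) + B(0) − 1 = -122 + 0 − 1 = -123, attained at (1, 0).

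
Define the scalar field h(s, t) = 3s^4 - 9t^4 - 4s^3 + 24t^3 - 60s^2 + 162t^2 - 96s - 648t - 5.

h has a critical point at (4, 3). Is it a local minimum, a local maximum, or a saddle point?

saddle point

The mixed partial ∂²h/∂s∂t is 0, so the Hessian at any point is diag(h_ss, h_tt) = diag(12(3s^2 - 2s - 10), 36(-3t^2 + 4t + 9)).
At (4, 3): H = diag(360, -216).
The eigenvalues have opposite signs, so H is indefinite: a saddle point.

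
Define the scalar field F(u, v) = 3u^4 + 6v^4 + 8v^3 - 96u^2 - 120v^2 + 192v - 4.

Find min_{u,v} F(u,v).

F(u,v) separates as P(u) + Q(v) − 4, so its minimum is min P + min Q − 4.
P'(u) = 12u(u - 4)(u + 4) vanishes at u ∈ {-4, 0, 4}; Q'(v) = 24(v - 2)(v - 1)(v + 4) vanishes at v ∈ {-4, 1, 2}.
Local minima of P (where P''>0): P(-4)=-768, P(4)=-768. Local minima of Q: Q(-4)=-1664, Q(2)=64.
So the global minimum of F is P(-4) + Q(-4) − 4 = -768 − 1664 − 4 = -2436, attained at (-4, -4).

-2436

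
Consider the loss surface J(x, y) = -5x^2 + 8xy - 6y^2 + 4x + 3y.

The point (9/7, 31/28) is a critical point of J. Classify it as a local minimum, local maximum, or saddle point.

The Hessian of J is constant: H = [[-10, 8], [8, -12]].
det(H) = (-10)·(-12) − 8² = 56.
det(H) > 0 and tr(H) = -22 < 0, so H is negative definite and the point is a local maximum.

local maximum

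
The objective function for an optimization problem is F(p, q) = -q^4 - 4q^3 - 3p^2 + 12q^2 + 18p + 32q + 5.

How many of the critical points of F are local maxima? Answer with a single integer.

2

F separates as a function of p plus a function of q, so ∇F=0 decouples.
∂F/∂p = -6(p - 3) = 0 at p ∈ {3}; ∂F/∂q = -4(q - 2)(q + 1)(q + 4) = 0 at q ∈ {-4, -1, 2}.
The Hessian is diagonal: diag(F_pp, F_qq). Second derivatives: F_pp(3)=-6; F_qq(-4)=-72, F_qq(-1)=36, F_qq(2)=-72.
Local maxima occur where both diagonal entries negative: (3, -4), (3, 2). Count: 2.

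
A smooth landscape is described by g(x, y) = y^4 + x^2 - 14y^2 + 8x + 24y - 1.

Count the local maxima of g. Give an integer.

0

g separates as a function of x plus a function of y, so ∇g=0 decouples.
∂g/∂x = 2(x + 4) = 0 at x ∈ {-4}; ∂g/∂y = 4(y - 2)(y - 1)(y + 3) = 0 at y ∈ {-3, 1, 2}.
The Hessian is diagonal: diag(g_xx, g_yy). Second derivatives: g_xx(-4)=2; g_yy(-3)=80, g_yy(1)=-16, g_yy(2)=20.
Local maxima occur where both diagonal entries negative: none. Count: 0.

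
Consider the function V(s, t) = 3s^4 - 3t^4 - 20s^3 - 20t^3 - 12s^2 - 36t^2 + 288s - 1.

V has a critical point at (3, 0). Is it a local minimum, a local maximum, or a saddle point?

The mixed partial ∂²V/∂s∂t is 0, so the Hessian at any point is diag(V_ss, V_tt) = diag(12(3s^2 - 10s - 2), -12(3t^2 + 10t + 6)).
At (3, 0): H = diag(-60, -72).
Both eigenvalues are negative, so H is negative definite: a local maximum.

local maximum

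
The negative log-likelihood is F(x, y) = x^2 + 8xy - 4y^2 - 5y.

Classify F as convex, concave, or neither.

neither

F is quadratic, so its Hessian is the constant matrix H = [[2, 8], [8, -8]].
det(H) = -80, tr(H) = -6.
det(H) < 0, so H is indefinite: neither convex nor concave.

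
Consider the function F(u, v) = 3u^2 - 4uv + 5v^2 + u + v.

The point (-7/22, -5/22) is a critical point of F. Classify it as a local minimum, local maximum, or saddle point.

The Hessian of F is constant: H = [[6, -4], [-4, 10]].
det(H) = 6·10 − (-4)² = 44.
det(H) > 0 and tr(H) = 16 > 0, so H is positive definite and the point is a local minimum.

local minimum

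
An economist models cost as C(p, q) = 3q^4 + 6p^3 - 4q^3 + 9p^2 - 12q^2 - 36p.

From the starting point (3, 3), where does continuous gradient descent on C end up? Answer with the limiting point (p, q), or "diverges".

C is separable, so gradient descent decouples: p follows -∂C/∂p, q follows -∂C/∂q.
∂C/∂p = 18(p - 1)(p + 2); at p=3 this is 180, so p decreases.
∂C/∂q = 12q(q - 2)(q + 1); at q=3 this is 144, so q decreases.
p converges to its nearest critical value 1 (a local min of the p-part); q converges to 2. The iterate converges to (1, 2).

(1, 2)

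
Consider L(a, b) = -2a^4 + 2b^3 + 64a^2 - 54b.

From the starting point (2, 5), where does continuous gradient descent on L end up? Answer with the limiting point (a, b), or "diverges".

L is separable, so gradient descent decouples: a follows -∂L/∂a, b follows -∂L/∂b.
∂L/∂a = -8a(a - 4)(a + 4); at a=2 this is 192, so a decreases.
∂L/∂b = 6(b - 3)(b + 3); at b=5 this is 96, so b decreases.
a converges to its nearest critical value 0 (a local min of the a-part); b converges to 3. The iterate converges to (0, 3).

(0, 3)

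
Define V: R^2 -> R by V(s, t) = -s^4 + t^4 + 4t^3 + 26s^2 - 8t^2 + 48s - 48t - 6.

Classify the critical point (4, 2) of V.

The mixed partial ∂²V/∂s∂t is 0, so the Hessian at any point is diag(V_ss, V_tt) = diag(4(-3s^2 + 13), 4(3t^2 + 6t - 4)).
At (4, 2): H = diag(-140, 80).
The eigenvalues have opposite signs, so H is indefinite: a saddle point.

saddle point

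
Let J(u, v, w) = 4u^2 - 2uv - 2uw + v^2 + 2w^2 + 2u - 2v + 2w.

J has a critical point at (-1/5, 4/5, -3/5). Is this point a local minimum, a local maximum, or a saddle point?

local minimum

The Hessian is constant: H = [[8, -2, -2], [-2, 2, 0], [-2, 0, 4]].
Leading principal minors: Δ₁ = 8, Δ₂ = 12, Δ₃ = 40.
All leading minors are positive, so H is positive definite: a local minimum.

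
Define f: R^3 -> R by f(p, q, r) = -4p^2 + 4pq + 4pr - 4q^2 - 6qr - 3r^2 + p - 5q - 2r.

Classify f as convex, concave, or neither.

concave

f is quadratic, so its Hessian is the constant matrix H = [[-8, 4, 4], [4, -8, -6], [4, -6, -6]].
Leading principal minors: -8, 48, -64.
Signs alternate −, +, − ⇒ H ≺ 0 ⇒ concave.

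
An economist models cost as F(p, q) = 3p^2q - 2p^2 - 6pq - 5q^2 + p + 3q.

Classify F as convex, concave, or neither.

The term 3p^2q is cubic, so the Hessian is not constant.
∂²F/∂p² = 6q - 4, which takes both signs as q varies (negative for sufficiently negative q). A diagonal entry of the Hessian changing sign means the Hessian is neither positive- nor negative-semidefinite on all of R^2.

neither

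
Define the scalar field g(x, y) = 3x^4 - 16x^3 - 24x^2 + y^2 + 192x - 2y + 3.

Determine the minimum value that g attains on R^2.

g(x,y) separates as P(x) + Q(y) + 3, so its minimum is min P + min Q + 3.
P'(x) = 12(x - 4)(x - 2)(x + 2) vanishes at x ∈ {-2, 2, 4}; Q'(y) = 2y - 2 vanishes at y ∈ {1}.
Local minima of P (where P''>0): P(-2)=-304, P(4)=128. Local minima of Q: Q(1)=-1.
So the global minimum of g is P(-2) + Q(1) + 3 = -304 − 1 + 3 = -302, attained at (-2, 1).

-302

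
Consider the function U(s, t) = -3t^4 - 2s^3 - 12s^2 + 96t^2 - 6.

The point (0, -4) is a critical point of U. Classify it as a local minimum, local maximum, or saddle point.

The mixed partial ∂²U/∂s∂t is 0, so the Hessian at any point is diag(U_ss, U_tt) = diag(-12(s + 2), 12(-3t^2 + 16)).
At (0, -4): H = diag(-24, -384).
Both eigenvalues are negative, so H is negative definite: a local maximum.

local maximum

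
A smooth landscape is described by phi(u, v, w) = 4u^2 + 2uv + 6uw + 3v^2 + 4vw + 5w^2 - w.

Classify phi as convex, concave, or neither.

convex

phi is quadratic, so its Hessian is the constant matrix H = [[8, 2, 6], [2, 6, 4], [6, 4, 10]].
Leading principal minors: 8, 44, 192.
All positive ⇒ H ≻ 0 ⇒ convex.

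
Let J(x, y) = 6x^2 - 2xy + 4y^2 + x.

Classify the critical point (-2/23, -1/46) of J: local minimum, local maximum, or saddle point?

The Hessian of J is constant: H = [[12, -2], [-2, 8]].
det(H) = 12·8 − (-2)² = 92.
det(H) > 0 and tr(H) = 20 > 0, so H is positive definite and the point is a local minimum.

local minimum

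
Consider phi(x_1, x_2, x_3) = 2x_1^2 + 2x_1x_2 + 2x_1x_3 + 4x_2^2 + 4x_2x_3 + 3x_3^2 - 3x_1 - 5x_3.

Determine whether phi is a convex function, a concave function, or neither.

phi is quadratic, so its Hessian is the constant matrix H = [[4, 2, 2], [2, 8, 4], [2, 4, 6]].
Leading principal minors: 4, 28, 104.
All positive ⇒ H ≻ 0 ⇒ convex.

convex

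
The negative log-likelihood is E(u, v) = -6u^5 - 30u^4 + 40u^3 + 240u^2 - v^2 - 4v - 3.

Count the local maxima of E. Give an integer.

E separates as a function of u plus a function of v, so ∇E=0 decouples.
∂E/∂u = -30u(u - 2)(u + 2)(u + 4) = 0 at u ∈ {-4, -2, 0, 2}; ∂E/∂v = -2(v + 2) = 0 at v ∈ {-2}.
The Hessian is diagonal: diag(E_uu, E_vv). Second derivatives: E_uu(-4)=1440, E_uu(-2)=-480, E_uu(0)=480, E_uu(2)=-1440; E_vv(-2)=-2.
Local maxima occur where both diagonal entries negative: (-2, -2), (2, -2). Count: 2.

2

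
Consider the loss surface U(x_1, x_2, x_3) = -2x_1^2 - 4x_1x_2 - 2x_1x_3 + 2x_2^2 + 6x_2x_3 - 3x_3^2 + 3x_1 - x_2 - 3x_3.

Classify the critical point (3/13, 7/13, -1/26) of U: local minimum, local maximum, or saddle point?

The Hessian is constant: H = [[-4, -4, -2], [-4, 4, 6], [-2, 6, -6]].
Leading principal minors: Δ₁ = -4, Δ₂ = -32, Δ₃ = 416.
The minors fit neither the all-positive nor the alternating-sign pattern, so H is indefinite: a saddle point.

saddle point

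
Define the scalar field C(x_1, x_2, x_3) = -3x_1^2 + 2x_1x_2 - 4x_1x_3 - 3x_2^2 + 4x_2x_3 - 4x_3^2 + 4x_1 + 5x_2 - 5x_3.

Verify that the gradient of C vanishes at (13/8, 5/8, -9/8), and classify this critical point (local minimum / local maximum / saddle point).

∇C = (-6x_1 + 2x_2 - 4x_3 + 4, 2x_1 - 6x_2 + 4x_3 + 5, -4x_1 + 4x_2 - 8x_3 - 5); substituting (13/8, 5/8, -9/8) gives ∇C = (0, 0, 0), so (13/8, 5/8, -9/8) is indeed a critical point.
The Hessian is constant: H = [[-6, 2, -4], [2, -6, 4], [-4, 4, -8]].
Leading principal minors: Δ₁ = -6, Δ₂ = 32, Δ₃ = -128.
The minors alternate sign starting negative (−, +, −), so H is negative definite: a local maximum.

local maximum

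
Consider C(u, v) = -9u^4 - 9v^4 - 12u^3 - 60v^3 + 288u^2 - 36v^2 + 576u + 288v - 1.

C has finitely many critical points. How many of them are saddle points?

C separates as a function of u plus a function of v, so ∇C=0 decouples.
∂C/∂u = -36(u - 4)(u + 1)(u + 4) = 0 at u ∈ {-4, -1, 4}; ∂C/∂v = -36(v - 1)(v + 2)(v + 4) = 0 at v ∈ {-4, -2, 1}.
The Hessian is diagonal: diag(C_uu, C_vv). Second derivatives: C_uu(-4)=-864, C_uu(-1)=540, C_uu(4)=-1440; C_vv(-4)=-360, C_vv(-2)=216, C_vv(1)=-540.
Saddle points occur where the two diagonal entries have opposite signs: (-4, -2), (-1, -4), (-1, 1), (4, -2). Count: 4.

4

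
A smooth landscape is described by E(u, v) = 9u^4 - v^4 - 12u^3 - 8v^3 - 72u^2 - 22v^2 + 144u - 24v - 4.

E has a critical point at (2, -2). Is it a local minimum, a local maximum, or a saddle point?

The mixed partial ∂²E/∂u∂v is 0, so the Hessian at any point is diag(E_uu, E_vv) = diag(36(3u^2 - 2u - 4), -4(3v^2 + 12v + 11)).
At (2, -2): H = diag(144, 4).
Both eigenvalues are positive, so H is positive definite: a local minimum.

local minimum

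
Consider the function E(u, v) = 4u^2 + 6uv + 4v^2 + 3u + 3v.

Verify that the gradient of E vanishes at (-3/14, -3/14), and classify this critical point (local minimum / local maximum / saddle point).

∇E = (8u + 6v + 3, 6u + 8v + 3); substituting (-3/14, -3/14) gives ∇E = (0, 0), so (-3/14, -3/14) is indeed a critical point.
The Hessian of E is constant: H = [[8, 6], [6, 8]].
det(H) = 8·8 − 6² = 28.
det(H) > 0 and tr(H) = 16 > 0, so H is positive definite and the point is a local minimum.

local minimum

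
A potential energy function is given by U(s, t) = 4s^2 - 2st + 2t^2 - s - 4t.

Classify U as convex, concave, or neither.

U is quadratic, so its Hessian is the constant matrix H = [[8, -2], [-2, 4]].
det(H) = 28, tr(H) = 12.
det(H) > 0 and tr(H) > 0, so H is positive definite everywhere: convex.

convex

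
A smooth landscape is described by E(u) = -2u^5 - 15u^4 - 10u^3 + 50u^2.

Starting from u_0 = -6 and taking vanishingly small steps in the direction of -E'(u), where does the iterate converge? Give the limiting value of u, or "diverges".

-5

E'(u) = -10u(u - 1)(u + 2)(u + 5), so E'(-6) = -1680.
Gradient descent moves in the -E' direction, i.e. u is increasing.
The nearest critical point in that direction is u = -5, where E'' = 900 > 0 (a local minimum). The iterate converges there.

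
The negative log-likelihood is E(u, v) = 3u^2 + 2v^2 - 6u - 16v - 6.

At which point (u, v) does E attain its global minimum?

(1, 4)

E(u,v) separates as P(u) + Q(v) − 6, so its minimum is min P + min Q − 6.
P'(u) = 6u - 6 vanishes at u ∈ {1}; Q'(v) = 4v - 16 vanishes at v ∈ {4}.
Local minima of P (where P''>0): P(1)=-3. Local minima of Q: Q(4)=-32.
So the global minimum of E is P(1) + Q(4) − 6 = -3 − 32 − 6 = -41, attained at (1, 4).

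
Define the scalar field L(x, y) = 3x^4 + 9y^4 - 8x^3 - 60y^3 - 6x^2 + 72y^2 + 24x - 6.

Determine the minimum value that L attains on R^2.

L(x,y) separates as P(x) + Q(y) − 6, so its minimum is min P + min Q − 6.
P'(x) = 12(x - 2)(x - 1)(x + 1) vanishes at x ∈ {-1, 1, 2}; Q'(y) = 36y(y - 4)(y - 1) vanishes at y ∈ {0, 1, 4}.
Local minima of P (where P''>0): P(-1)=-19, P(2)=8. Local minima of Q: Q(0)=0, Q(4)=-384.
So the global minimum of L is P(-1) + Q(4) − 6 = -19 − 384 − 6 = -409, attained at (-1, 4).

-409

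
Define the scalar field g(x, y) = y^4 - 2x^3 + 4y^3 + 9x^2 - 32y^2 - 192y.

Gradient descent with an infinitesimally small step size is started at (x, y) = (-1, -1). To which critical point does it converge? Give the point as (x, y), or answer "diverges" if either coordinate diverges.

(0, 4)

g is separable, so gradient descent decouples: x follows -∂g/∂x, y follows -∂g/∂y.
∂g/∂x = -6x(x - 3); at x=-1 this is -24, so x increases.
∂g/∂y = 4(y - 4)(y + 3)(y + 4); at y=-1 this is -120, so y increases.
x converges to its nearest critical value 0 (a local min of the x-part); y converges to 4. The iterate converges to (0, 4).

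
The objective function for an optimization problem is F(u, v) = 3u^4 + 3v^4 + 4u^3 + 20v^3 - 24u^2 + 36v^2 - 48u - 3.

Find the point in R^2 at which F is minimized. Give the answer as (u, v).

(2, 0)

F(u,v) separates as P(u) + Q(v) − 3, so its minimum is min P + min Q − 3.
P'(u) = 12(u - 2)(u + 1)(u + 2) vanishes at u ∈ {-2, -1, 2}; Q'(v) = 12v(v + 2)(v + 3) vanishes at v ∈ {-3, -2, 0}.
Local minima of P (where P''>0): P(-2)=16, P(2)=-112. Local minima of Q: Q(-3)=27, Q(0)=0.
So the global minimum of F is P(2) + Q(0) − 3 = -112 + 0 − 3 = -115, attained at (2, 0).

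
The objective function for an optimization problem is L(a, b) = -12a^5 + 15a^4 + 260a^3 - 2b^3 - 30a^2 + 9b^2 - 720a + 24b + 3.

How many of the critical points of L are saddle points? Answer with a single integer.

4

L separates as a function of a plus a function of b, so ∇L=0 decouples.
∂L/∂a = -60(a - 4)(a - 1)(a + 1)(a + 3) = 0 at a ∈ {-3, -1, 1, 4}; ∂L/∂b = -6(b - 4)(b + 1) = 0 at b ∈ {-1, 4}.
The Hessian is diagonal: diag(L_aa, L_bb). Second derivatives: L_aa(-3)=3360, L_aa(-1)=-1200, L_aa(1)=1440, L_aa(4)=-6300; L_bb(-1)=30, L_bb(4)=-30.
Saddle points occur where the two diagonal entries have opposite signs: (-3, 4), (-1, -1), (1, 4), (4, -1). Count: 4.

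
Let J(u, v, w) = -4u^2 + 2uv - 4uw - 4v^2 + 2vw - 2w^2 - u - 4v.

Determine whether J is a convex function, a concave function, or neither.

concave

J is quadratic, so its Hessian is the constant matrix H = [[-8, 2, -4], [2, -8, 2], [-4, 2, -4]].
Leading principal minors: -8, 60, -112.
Signs alternate −, +, − ⇒ H ≺ 0 ⇒ concave.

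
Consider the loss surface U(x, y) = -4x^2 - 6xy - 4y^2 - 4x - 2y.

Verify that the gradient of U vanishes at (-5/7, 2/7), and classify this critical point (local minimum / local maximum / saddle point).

local maximum

∇U = (-8x - 6y - 4, -6x - 8y - 2); substituting (-5/7, 2/7) gives ∇U = (0, 0), so (-5/7, 2/7) is indeed a critical point.
The Hessian of U is constant: H = [[-8, -6], [-6, -8]].
det(H) = (-8)·(-8) − (-6)² = 28.
det(H) > 0 and tr(H) = -16 < 0, so H is negative definite and the point is a local maximum.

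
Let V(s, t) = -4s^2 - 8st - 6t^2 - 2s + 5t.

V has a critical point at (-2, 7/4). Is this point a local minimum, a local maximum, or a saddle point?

The Hessian of V is constant: H = [[-8, -8], [-8, -12]].
det(H) = (-8)·(-12) − (-8)² = 32.
det(H) > 0 and tr(H) = -20 < 0, so H is negative definite and the point is a local maximum.

local maximum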